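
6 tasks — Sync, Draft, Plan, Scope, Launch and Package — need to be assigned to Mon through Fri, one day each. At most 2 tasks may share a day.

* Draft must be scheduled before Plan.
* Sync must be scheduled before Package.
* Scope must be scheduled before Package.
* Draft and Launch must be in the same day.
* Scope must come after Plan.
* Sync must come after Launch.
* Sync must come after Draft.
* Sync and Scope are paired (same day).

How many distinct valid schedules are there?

Splitting on Sync: it can be Wed (2), Thu (3). Listing each branch's schedules as (Draft, Plan, Scope, Launch, Package):
Sync=Wed: (Mon,Tue,Wed,Mon,Thu) (Mon,Tue,Wed,Mon,Fri) — 2.
Sync=Thu: (Mon,Tue,Thu,Mon,Fri) (Mon,Wed,Thu,Mon,Fri) (Tue,Wed,Thu,Tue,Fri) — 3.
Summing: 2 + 3 = 5.

5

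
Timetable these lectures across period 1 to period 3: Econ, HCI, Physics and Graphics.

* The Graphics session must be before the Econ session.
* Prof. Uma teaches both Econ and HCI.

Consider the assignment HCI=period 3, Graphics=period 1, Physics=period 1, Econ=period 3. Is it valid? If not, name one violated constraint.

Invalid. Prof. Uma teaches both Econ and HCI.

Prof. Uma teaches both Econ and HCI — violated.
The Graphics session must be before the Econ session — holds.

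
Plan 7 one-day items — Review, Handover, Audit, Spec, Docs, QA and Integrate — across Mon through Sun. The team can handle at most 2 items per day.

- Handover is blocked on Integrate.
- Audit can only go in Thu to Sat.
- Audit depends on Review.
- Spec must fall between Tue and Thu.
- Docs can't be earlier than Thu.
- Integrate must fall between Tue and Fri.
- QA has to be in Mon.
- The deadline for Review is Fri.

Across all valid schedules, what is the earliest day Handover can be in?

Precedence pushes Handover to at least Wed.
Handover at Wed is achievable: QA in Mon, Spec in Tue, Handover in Wed, Docs in Thu, Audit in Thu, Review in Mon, Integrate in Tue.

Wed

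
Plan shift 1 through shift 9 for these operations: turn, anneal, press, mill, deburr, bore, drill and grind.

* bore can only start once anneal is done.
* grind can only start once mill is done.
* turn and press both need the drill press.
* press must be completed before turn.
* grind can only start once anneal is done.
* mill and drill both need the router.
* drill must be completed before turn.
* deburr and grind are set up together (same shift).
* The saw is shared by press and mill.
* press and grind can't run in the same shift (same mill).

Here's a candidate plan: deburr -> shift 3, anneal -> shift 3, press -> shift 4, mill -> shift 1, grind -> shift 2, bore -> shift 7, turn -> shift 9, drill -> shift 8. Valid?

Invalid. grind can only start once anneal is done.

turn and press both need the drill press — holds.
deburr and grind are set up together (same shift) — violated.
bore can only start once anneal is done — holds.
grind can only start once anneal is done — violated.
drill must be completed before turn — holds.
The saw is shared by press and mill — holds.
grind can only start once mill is done — holds.
press and grind can't run in the same shift (same mill) — holds.
mill and drill both need the router — holds.
press must be completed before turn — holds.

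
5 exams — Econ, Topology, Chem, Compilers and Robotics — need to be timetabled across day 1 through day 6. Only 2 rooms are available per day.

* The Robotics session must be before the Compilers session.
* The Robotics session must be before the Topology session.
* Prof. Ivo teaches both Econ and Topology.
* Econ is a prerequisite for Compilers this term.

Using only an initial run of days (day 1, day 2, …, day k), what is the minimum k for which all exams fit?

3

The precedence chain requires at least 2 distinct days.
With at most 2 per day and 5 exams, at least 3 days are needed.
3 works (last occupied day: day 3): for example Compilers -> day 2; Topology -> day 2; Econ -> day 1; Robotics -> day 1; Chem -> day 3.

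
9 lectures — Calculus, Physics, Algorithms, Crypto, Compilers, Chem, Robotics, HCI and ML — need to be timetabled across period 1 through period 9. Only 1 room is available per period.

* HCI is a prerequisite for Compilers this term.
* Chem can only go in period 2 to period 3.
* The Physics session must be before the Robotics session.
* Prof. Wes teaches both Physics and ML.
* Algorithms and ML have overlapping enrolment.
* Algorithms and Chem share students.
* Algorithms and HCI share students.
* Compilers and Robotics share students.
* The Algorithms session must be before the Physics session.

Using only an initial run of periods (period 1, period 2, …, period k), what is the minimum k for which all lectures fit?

9 periods

The precedence chain requires at least 3 distinct periods.
With at most 1 per period and 9 lectures, at least 9 periods are needed.
9 works (last occupied period: period 9): for example Robotics -> period 6, Calculus -> period 7, HCI -> period 4, ML -> period 9, Crypto -> period 8, Chem -> period 2, Physics -> period 3, Compilers -> period 5, Algorithms -> period 1.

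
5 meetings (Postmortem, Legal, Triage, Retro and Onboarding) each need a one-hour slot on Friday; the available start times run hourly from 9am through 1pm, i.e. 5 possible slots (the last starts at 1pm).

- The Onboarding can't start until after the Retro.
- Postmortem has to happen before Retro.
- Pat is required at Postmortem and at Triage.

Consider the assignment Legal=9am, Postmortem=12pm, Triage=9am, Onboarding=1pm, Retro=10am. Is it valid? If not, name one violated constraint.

Postmortem has to happen before Retro — violated.
Pat is required at Postmortem and at Triage — holds.
The Onboarding can't start until after the Retro — holds.

Invalid. Postmortem has to happen before Retro.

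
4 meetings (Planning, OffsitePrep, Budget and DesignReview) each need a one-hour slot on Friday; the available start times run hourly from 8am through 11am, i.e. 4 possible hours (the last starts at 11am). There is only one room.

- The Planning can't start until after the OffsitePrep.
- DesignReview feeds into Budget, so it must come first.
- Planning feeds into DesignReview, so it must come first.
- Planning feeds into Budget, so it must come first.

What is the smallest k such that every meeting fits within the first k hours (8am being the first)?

4 hours

The precedence chain requires at least 4 distinct hours.
With at most 1 per hour and 4 meetings, at least 4 hours are needed.
4 works (last occupied hour: 11am): for example OffsitePrep=8am, Budget=11am, DesignReview=10am, Planning=9am.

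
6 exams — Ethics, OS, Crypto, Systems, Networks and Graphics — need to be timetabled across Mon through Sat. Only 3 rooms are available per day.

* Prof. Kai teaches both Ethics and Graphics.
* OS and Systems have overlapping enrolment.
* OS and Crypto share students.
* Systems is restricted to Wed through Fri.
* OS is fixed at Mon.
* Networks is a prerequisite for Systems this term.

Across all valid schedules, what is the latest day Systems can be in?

Fri

Systems is available from Wed; Systems's own window allows nothing later than Fri.
Systems at Fri is achievable: OS -> Mon, Systems -> Fri, Crypto -> Tue, Networks -> Mon, Ethics -> Mon, Graphics -> Tue.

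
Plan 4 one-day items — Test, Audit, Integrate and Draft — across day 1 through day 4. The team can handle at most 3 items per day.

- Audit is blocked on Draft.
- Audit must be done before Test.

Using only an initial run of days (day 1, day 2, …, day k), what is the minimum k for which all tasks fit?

The precedence chain requires at least 3 distinct days.
With at most 3 per day and 4 tasks, at least 2 days are needed.
3 works (last occupied day: day 3): for example Integrate=day 1; Audit=day 2; Draft=day 1; Test=day 3.

3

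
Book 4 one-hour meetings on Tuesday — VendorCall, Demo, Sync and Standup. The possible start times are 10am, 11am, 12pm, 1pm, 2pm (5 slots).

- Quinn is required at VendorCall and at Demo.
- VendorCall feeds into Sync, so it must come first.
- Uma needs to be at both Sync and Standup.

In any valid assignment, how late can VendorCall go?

1pm

Downstream work caps VendorCall at 1pm.
VendorCall at 1pm is achievable: VendorCall -> 1pm, Sync -> 2pm, Standup -> 10am, Demo -> 10am.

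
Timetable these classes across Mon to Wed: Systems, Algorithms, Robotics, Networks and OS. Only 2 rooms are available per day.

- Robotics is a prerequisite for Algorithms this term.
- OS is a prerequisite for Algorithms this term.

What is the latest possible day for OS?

Tue

Downstream work caps OS at Tue.
OS at Tue is achievable: Systems=Mon; Networks=Tue; Robotics=Mon; Algorithms=Wed; OS=Tue.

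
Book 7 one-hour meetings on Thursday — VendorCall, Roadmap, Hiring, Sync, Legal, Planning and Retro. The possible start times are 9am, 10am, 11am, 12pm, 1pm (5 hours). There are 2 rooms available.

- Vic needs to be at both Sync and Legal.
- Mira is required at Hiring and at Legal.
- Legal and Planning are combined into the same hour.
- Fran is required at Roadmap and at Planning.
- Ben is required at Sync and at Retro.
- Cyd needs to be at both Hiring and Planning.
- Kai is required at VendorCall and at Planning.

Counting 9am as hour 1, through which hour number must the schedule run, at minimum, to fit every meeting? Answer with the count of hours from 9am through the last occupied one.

With at most 2 per hour and 7 meetings, at least 4 hours are needed.
4 works (last occupied hour: 12pm): for example Legal in 11am; Hiring in 10am; Planning in 11am; Roadmap in 9am; Retro in 12pm; VendorCall in 9am; Sync in 10am.

4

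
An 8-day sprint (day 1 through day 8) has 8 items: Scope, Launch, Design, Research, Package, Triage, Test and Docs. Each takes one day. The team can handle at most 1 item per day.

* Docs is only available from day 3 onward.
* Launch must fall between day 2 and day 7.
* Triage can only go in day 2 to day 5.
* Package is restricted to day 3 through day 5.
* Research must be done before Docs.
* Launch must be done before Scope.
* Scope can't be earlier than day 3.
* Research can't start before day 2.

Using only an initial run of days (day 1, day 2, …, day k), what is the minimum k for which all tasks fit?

8 days

The precedence chain requires at least 2 distinct days.
With at most 1 per day and 8 tasks, at least 8 days are needed.
Scope can't be placed before day 3, so the schedule must run through at least day 3.
8 works (last occupied day: day 8): for example Launch=day 4; Test=day 8; Design=day 1; Docs=day 7; Triage=day 2; Research=day 6; Scope=day 5; Package=day 3.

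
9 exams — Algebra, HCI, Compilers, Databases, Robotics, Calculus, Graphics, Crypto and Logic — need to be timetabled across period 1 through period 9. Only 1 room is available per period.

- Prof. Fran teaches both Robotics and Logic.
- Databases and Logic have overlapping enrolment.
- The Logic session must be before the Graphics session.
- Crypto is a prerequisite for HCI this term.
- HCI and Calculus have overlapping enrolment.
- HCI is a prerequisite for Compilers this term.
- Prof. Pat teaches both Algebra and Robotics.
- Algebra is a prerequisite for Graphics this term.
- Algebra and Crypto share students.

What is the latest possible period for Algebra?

period 8

Downstream work caps Algebra at period 8.
Algebra at period 8 is achievable: Robotics=period 6, Compilers=period 3, Crypto=period 1, Graphics=period 9, Algebra=period 8, HCI=period 2, Logic=period 4, Databases=period 5, Calculus=period 7.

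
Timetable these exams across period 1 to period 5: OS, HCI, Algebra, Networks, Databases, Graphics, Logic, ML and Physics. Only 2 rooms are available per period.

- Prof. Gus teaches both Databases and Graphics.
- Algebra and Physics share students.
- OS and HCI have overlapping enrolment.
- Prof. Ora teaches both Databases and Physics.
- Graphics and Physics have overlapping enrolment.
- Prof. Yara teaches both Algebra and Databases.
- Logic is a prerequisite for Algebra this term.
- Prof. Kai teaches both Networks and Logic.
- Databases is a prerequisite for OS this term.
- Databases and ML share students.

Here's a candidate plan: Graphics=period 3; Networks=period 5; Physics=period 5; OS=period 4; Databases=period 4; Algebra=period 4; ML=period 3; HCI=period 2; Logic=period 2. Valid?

Graphics and Physics have overlapping enrolment — holds.
Prof. Yara teaches both Algebra and Databases — violated.
Prof. Ora teaches both Databases and Physics — holds.
Algebra and Physics share students — holds.
Prof. Gus teaches both Databases and Graphics — holds.
Databases is a prerequisite for OS this term — violated.
Prof. Kai teaches both Networks and Logic — holds.
Only 2 rooms are available per period — violated.
Logic is a prerequisite for Algebra this term — holds.
OS and HCI have overlapping enrolment — holds.
Databases and ML share students — holds.

Invalid. Prof. Yara teaches both Algebra and Databases.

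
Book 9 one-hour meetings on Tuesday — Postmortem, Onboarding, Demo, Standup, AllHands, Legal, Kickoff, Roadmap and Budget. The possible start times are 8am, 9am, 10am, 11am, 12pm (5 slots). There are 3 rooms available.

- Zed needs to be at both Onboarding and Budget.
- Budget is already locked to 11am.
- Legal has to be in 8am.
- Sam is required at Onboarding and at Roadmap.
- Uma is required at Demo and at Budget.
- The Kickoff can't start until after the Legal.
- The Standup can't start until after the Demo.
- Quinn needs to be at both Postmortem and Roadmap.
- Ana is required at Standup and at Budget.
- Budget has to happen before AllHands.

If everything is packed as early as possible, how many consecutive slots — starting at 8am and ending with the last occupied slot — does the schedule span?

5 slots

The precedence chain requires at least 2 distinct slots.
With at most 3 per slot and 9 meetings, at least 3 slots are needed.
Propagating the time windows through the other constraints, AllHands can't land before 12pm — that is slot 5 counting from 8am — so the schedule must run through at least 5 slots.
5 works (last occupied slot: 12pm): for example Standup -> 9am, AllHands -> 12pm, Demo -> 8am, Roadmap -> 10am, Budget -> 11am, Postmortem -> 8am, Kickoff -> 9am, Legal -> 8am, Onboarding -> 9am.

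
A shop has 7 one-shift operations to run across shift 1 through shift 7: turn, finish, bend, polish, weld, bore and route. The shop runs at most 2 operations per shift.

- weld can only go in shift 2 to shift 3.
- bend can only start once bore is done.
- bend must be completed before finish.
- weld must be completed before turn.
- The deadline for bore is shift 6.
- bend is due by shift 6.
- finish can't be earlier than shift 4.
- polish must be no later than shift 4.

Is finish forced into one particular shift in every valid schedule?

No

finish can be shift 4 (e.g. bend -> shift 2; turn -> shift 3; finish -> shift 4; polish -> shift 1; weld -> shift 2; bore -> shift 1; route -> shift 3) or shift 5 (e.g. polish in shift 1, weld in shift 2, route in shift 3, bore in shift 1, finish in shift 5, bend in shift 2, turn in shift 3).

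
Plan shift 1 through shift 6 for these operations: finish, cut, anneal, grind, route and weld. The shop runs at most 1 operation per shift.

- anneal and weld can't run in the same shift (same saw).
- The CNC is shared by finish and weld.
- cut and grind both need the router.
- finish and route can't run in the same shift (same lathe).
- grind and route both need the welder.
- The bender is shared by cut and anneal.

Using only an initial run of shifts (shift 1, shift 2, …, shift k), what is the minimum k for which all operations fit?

6 shifts

With at most 1 per shift and 6 operations, at least 6 shifts are needed.
6 works (last occupied shift: shift 6): for example route in shift 5, anneal in shift 3, grind in shift 4, finish in shift 1, weld in shift 6, cut in shift 2.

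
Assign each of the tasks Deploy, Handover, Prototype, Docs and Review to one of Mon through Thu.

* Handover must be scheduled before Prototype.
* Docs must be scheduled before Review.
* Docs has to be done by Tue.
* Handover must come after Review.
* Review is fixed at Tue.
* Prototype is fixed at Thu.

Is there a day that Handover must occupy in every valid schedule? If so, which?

Review is fixed at Tue and must come before Handover, so Handover is at least Wed.
Prototype is fixed at Thu and must come after Handover, so Handover is at most Wed.
So Handover must be Wed.

Wed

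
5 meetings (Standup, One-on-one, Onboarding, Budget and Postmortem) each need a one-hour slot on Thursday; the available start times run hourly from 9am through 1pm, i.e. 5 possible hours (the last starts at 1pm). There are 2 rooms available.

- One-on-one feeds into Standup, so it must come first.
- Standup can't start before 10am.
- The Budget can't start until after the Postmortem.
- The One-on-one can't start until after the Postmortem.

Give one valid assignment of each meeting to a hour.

One-on-one -> 10am; Onboarding -> 9am; Postmortem -> 9am; Budget -> 10am; Standup -> 11am

Checking: Postmortem(9am) before One-on-one(10am); One-on-one(10am) before Standup(11am); Postmortem(9am) before Budget(10am); Standup=11am in [10am,1pm]; max 2 per hour (cap 2).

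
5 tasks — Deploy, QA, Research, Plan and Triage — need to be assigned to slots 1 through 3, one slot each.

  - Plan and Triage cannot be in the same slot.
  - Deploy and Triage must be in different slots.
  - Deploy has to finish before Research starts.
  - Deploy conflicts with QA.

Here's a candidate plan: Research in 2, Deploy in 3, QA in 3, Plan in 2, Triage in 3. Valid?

Plan and Triage cannot be in the same slot — holds.
Deploy and Triage must be in different slots — violated.
Deploy has to finish before Research starts — violated.
Deploy conflicts with QA — violated.

No — it violates: Deploy has to finish before Research starts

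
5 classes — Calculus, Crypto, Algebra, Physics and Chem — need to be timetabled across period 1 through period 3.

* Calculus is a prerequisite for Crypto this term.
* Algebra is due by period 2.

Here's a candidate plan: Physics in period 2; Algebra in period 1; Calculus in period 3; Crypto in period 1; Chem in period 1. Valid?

Algebra is due by period 2 — holds.
Calculus is a prerequisite for Crypto this term — violated.

No — it violates: Calculus is a prerequisite for Crypto this term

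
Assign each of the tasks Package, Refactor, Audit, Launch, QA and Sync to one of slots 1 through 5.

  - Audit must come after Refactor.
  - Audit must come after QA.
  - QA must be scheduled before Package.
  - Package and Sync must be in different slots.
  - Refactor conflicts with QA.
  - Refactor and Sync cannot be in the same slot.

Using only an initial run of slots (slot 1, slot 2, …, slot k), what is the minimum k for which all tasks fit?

3

The precedence chain requires at least 2 distinct slots.
Could 2 slots be enough, i.e. nothing placed later than 2? No: Package must come after QA (at 1 or later) → {2}; QA must come before Package (at 2 or earlier) → {1}; Audit must come after QA (at 1 or later) → {2}; Refactor must come before Audit (at 2 or earlier) → {1}; QA can't share with Refactor (1) → nothing is left.
So 2 slots is not enough.
3 works (last occupied slot: 3): for example Package in 2; Launch in 1; Sync in 1; Refactor in 2; QA in 1; Audit in 3.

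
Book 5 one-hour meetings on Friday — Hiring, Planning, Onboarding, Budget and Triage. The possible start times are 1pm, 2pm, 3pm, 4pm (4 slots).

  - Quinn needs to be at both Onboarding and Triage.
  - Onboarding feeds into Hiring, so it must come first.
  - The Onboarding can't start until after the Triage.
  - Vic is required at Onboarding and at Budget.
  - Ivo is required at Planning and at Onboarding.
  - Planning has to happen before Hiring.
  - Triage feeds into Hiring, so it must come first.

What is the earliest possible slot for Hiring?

3pm

Precedence pushes Hiring to at least 3pm.
Hiring at 3pm is achievable: Triage -> 1pm, Planning -> 1pm, Budget -> 1pm, Hiring -> 3pm, Onboarding -> 2pm.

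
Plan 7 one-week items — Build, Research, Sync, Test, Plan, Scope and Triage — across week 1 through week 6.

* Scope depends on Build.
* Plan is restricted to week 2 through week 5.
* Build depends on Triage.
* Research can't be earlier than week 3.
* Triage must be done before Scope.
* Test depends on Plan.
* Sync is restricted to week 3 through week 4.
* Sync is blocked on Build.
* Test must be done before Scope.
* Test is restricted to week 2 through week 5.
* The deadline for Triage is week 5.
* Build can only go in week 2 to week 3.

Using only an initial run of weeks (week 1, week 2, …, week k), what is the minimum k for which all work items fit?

4 weeks

The precedence chain requires at least 3 distinct weeks.
Propagating the time windows through the other constraints, Scope can't land before week 4, so the schedule must run through at least week 4.
4 works (last occupied week: week 4): for example Triage in week 1, Sync in week 3, Test in week 3, Build in week 2, Research in week 3, Scope in week 4, Plan in week 2.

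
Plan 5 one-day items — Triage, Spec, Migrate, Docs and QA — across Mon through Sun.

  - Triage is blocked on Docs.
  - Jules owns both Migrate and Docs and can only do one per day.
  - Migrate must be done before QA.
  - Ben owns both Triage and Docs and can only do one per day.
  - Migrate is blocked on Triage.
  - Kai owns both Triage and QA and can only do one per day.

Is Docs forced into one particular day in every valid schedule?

No

Docs can be Mon (e.g. Spec=Mon; Migrate=Wed; Docs=Mon; Triage=Tue; QA=Thu) or Tue (e.g. Docs in Tue, Migrate in Thu, Triage in Wed, QA in Fri, Spec in Mon).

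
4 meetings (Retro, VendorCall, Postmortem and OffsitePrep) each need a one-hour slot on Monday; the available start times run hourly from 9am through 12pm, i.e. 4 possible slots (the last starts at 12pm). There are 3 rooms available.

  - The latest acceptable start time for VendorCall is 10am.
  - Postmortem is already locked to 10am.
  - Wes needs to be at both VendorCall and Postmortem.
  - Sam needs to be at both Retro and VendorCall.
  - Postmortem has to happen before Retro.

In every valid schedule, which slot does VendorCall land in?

VendorCall's window is 9am–10am.
Postmortem is fixed at 10am, and VendorCall can't share a slot with Postmortem.
So VendorCall must be 9am.

9am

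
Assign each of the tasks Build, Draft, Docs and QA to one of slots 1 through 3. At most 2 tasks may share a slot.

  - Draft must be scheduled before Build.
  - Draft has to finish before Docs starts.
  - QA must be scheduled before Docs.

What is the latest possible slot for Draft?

Downstream work caps Draft at 2.
Draft at 2 is achievable: Docs in 3; Draft in 2; Build in 3; QA in 1.

2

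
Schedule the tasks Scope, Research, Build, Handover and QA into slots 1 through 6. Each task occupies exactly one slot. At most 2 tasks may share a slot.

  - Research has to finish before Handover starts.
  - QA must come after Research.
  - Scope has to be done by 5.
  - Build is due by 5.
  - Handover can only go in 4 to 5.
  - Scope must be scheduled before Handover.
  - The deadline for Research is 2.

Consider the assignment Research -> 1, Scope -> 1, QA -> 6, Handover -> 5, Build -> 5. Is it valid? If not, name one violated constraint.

Valid

The deadline for Research is 2 — holds.
Handover can only go in 4 to 5 — holds.
Scope has to be done by 5 — holds.
Scope must be scheduled before Handover — holds.
Research has to finish before Handover starts — holds.
At most 2 tasks may share a slot — holds.
QA must come after Research — holds.
Build is due by 5 — holds.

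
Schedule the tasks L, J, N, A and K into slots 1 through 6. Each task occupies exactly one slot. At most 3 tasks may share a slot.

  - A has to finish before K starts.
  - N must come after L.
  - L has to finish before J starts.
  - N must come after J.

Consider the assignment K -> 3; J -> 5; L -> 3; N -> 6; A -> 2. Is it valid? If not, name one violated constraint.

L has to finish before J starts — holds.
N must come after L — holds.
At most 3 tasks may share a slot — holds.
N must come after J — holds.
A has to finish before K starts — holds.

Valid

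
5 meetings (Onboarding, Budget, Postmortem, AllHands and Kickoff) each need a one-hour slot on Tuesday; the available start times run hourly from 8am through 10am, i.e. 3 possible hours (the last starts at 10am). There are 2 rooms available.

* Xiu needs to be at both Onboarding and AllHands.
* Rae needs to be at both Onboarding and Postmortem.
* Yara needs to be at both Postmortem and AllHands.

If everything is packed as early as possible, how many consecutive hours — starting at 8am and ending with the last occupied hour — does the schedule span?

3 hours

With at most 2 per hour and 5 meetings, at least 3 hours are needed.
3 works (last occupied hour: 10am): for example Onboarding=8am; AllHands=10am; Budget=8am; Kickoff=9am; Postmortem=9am.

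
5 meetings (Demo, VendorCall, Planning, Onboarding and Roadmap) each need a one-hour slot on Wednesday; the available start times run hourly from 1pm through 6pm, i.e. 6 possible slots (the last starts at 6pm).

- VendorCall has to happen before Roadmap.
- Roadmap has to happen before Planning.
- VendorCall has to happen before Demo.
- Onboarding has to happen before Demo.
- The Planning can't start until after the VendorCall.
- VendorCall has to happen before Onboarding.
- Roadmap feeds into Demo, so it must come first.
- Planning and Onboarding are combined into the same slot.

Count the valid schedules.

Splitting on Demo: it can be 4pm (1), 5pm (4), 6pm (10). Listing each branch's schedules as (VendorCall, Planning, Onboarding, Roadmap):
Demo=4pm: (1pm,3pm,3pm,2pm) — 1.
Demo=5pm: (1pm,3pm,3pm,2pm) (1pm,4pm,4pm,2pm) (1pm,4pm,4pm,3pm) (2pm,4pm,4pm,3pm) — 4.
Demo=6pm: (1pm,3pm,3pm,2pm) (1pm,4pm,4pm,2pm) (1pm,4pm,4pm,3pm) (1pm,5pm,5pm,2pm) (1pm,5pm,5pm,3pm) (1pm,5pm,5pm,4pm) (2pm,4pm,4pm,3pm) (2pm,5pm,5pm,3pm) (2pm,5pm,5pm,4pm) (3pm,5pm,5pm,4pm) — 10.
Summing: 1 + 4 + 10 = 15.

15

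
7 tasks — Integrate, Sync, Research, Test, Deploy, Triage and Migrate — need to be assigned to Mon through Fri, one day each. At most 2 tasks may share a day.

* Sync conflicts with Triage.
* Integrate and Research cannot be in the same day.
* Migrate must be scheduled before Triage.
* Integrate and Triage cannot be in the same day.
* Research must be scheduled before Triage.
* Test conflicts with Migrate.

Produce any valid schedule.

Integrate -> Wed; Sync -> Wed; Research -> Mon; Triage -> Tue; Deploy -> Thu; Migrate -> Mon; Test -> Tue

Checking: Migrate(Mon) before Triage(Tue); Research(Mon) before Triage(Tue); Integrate(Wed) != Research(Mon); Sync(Wed) != Triage(Tue); Integrate(Wed) != Triage(Tue); Test(Tue) != Migrate(Mon); max 2 per day (cap 2).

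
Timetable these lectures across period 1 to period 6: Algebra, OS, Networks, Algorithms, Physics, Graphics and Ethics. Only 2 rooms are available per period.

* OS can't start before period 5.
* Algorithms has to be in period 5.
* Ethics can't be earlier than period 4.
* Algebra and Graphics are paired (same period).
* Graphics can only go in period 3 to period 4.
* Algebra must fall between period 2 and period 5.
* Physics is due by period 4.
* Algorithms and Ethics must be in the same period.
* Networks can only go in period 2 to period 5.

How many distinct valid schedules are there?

Splitting on Algebra: it can be period 3 (6), period 4 (6). Listing each branch's schedules as (OS, Networks, Algorithms, Physics, Graphics, Ethics) by period number:
Algebra=period 3: (6,2,5,1,3,5) (6,2,5,2,3,5) (6,2,5,4,3,5) (6,4,5,1,3,5) (6,4,5,2,3,5) (6,4,5,4,3,5) — 6.
Algebra=period 4: (6,2,5,1,4,5) (6,2,5,2,4,5) (6,2,5,3,4,5) (6,3,5,1,4,5) (6,3,5,2,4,5) (6,3,5,3,4,5) — 6.
Summing: 6 + 6 = 12.

12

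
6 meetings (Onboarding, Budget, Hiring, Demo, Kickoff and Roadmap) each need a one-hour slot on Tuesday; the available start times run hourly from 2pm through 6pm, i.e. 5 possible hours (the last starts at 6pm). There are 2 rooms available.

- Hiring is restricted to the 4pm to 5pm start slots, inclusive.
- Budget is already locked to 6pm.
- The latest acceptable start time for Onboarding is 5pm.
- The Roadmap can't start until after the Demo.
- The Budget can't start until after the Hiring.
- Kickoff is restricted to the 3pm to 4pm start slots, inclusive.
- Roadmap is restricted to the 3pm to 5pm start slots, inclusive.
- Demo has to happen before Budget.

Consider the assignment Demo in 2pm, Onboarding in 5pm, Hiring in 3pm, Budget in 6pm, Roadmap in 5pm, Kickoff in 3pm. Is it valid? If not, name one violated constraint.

The latest acceptable start time for Onboarding is 5pm — holds.
The Budget can't start until after the Hiring — holds.
Budget is already locked to 6pm — holds.
Hiring is restricted to the 4pm to 5pm start slots, inclusive — violated.
Roadmap is restricted to the 3pm to 5pm start slots, inclusive — holds.
There are 2 rooms available — holds.
The Roadmap can't start until after the Demo — holds.
Kickoff is restricted to the 3pm to 4pm start slots, inclusive — holds.
Demo has to happen before Budget — holds.

No — it violates: Hiring is restricted to the 4pm to 5pm start slots, inclusive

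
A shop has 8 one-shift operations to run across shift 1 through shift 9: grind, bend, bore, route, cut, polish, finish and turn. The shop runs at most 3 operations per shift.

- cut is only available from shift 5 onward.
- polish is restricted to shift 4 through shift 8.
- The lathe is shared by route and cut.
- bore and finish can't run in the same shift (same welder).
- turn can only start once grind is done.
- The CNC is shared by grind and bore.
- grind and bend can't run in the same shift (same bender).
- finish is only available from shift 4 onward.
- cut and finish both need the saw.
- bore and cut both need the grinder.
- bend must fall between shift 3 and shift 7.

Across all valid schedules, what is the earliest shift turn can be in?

Precedence pushes turn to at least shift 2.
turn at shift 2 is achievable: turn in shift 2, finish in shift 4, bore in shift 2, bend in shift 3, grind in shift 1, cut in shift 5, polish in shift 4, route in shift 1.

shift 2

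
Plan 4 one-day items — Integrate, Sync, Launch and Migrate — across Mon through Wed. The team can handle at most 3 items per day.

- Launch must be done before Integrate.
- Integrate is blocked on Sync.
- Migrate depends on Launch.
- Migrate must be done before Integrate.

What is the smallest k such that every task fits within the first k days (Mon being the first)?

The precedence chain requires at least 3 distinct days.
With at most 3 per day and 4 tasks, at least 2 days are needed.
3 works (last occupied day: Wed): for example Launch -> Mon; Migrate -> Tue; Sync -> Mon; Integrate -> Wed.

3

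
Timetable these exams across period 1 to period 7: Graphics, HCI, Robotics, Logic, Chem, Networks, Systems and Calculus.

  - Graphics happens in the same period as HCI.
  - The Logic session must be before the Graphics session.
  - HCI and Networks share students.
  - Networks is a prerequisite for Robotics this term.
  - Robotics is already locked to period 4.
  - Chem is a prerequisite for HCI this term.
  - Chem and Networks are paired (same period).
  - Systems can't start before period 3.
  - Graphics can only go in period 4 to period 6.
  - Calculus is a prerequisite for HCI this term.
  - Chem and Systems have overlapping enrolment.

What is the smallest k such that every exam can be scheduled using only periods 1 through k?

The precedence chain requires at least 2 distinct periods.
Graphics can't be placed before period 4, so the schedule must run through at least period 4.
4 works (last occupied period: period 4): for example Chem=period 1; Networks=period 1; Graphics=period 4; Calculus=period 1; Robotics=period 4; HCI=period 4; Logic=period 1; Systems=period 3.

4 periods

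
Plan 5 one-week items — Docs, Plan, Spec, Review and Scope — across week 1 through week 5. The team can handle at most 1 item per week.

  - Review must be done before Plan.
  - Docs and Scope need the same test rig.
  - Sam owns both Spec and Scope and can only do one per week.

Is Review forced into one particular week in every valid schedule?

No

Review can be week 1 (e.g. Plan -> week 2; Spec -> week 4; Docs -> week 3; Scope -> week 5; Review -> week 1) or week 2 (e.g. Scope -> week 5, Docs -> week 1, Spec -> week 4, Review -> week 2, Plan -> week 3).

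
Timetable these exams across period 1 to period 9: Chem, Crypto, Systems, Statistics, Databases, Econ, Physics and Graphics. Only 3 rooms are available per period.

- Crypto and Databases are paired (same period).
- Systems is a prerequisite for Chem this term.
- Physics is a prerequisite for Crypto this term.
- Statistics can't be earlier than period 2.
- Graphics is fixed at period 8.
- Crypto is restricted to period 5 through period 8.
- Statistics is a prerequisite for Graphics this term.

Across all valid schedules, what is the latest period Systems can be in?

period 8

Downstream work caps Systems at period 8.
Systems at period 8 is achievable: Econ=period 1, Databases=period 5, Statistics=period 2, Chem=period 9, Systems=period 8, Crypto=period 5, Graphics=period 8, Physics=period 1.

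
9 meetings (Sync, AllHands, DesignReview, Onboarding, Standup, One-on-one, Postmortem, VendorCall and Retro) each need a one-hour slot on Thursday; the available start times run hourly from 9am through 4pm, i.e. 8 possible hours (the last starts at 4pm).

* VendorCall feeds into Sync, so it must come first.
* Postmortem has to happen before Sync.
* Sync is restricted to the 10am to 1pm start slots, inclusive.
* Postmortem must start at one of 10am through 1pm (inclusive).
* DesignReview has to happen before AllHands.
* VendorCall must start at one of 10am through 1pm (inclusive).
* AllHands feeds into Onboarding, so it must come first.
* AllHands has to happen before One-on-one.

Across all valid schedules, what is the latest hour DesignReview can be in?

Downstream work caps DesignReview at 2pm.
DesignReview at 2pm is achievable: One-on-one=4pm; Standup=9am; VendorCall=10am; Sync=11am; DesignReview=2pm; Onboarding=4pm; AllHands=3pm; Retro=9am; Postmortem=10am.

2pm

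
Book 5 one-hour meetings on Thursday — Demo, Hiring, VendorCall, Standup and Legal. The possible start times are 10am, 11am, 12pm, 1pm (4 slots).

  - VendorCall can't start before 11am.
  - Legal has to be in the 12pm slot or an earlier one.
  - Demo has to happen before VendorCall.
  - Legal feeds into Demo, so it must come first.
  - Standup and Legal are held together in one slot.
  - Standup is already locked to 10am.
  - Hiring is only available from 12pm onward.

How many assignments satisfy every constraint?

Splitting on Demo: it can be 11am (4), 12pm (2). Listing each branch's schedules as (Hiring, VendorCall, Standup, Legal):
Demo=11am: (12pm,12pm,10am,10am) (12pm,1pm,10am,10am) (1pm,12pm,10am,10am) (1pm,1pm,10am,10am) — 4.
Demo=12pm: (12pm,1pm,10am,10am) (1pm,1pm,10am,10am) — 2.
Summing: 4 + 2 = 6.

6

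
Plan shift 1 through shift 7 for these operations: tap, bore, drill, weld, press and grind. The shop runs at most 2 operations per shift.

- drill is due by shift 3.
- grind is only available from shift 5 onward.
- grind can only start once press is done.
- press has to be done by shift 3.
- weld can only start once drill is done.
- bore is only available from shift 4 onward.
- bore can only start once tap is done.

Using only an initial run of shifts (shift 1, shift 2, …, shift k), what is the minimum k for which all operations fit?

The precedence chain requires at least 2 distinct shifts.
With at most 2 per shift and 6 operations, at least 3 shifts are needed.
grind can't be placed before shift 5, so the schedule must run through at least shift 5.
5 works (last occupied shift: shift 5): for example drill in shift 1; press in shift 1; tap in shift 2; bore in shift 4; weld in shift 2; grind in shift 5.

5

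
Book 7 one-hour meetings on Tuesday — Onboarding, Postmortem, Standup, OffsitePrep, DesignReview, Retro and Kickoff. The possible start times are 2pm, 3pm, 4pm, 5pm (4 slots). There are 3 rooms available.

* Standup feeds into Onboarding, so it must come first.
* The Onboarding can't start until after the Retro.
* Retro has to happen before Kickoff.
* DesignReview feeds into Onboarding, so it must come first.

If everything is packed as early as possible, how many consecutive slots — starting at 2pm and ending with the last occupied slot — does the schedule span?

The precedence chain requires at least 2 distinct slots.
With at most 3 per slot and 7 meetings, at least 3 slots are needed.
3 works (last occupied slot: 4pm): for example Kickoff -> 3pm; OffsitePrep -> 4pm; Retro -> 2pm; Postmortem -> 3pm; Onboarding -> 3pm; DesignReview -> 2pm; Standup -> 2pm.

3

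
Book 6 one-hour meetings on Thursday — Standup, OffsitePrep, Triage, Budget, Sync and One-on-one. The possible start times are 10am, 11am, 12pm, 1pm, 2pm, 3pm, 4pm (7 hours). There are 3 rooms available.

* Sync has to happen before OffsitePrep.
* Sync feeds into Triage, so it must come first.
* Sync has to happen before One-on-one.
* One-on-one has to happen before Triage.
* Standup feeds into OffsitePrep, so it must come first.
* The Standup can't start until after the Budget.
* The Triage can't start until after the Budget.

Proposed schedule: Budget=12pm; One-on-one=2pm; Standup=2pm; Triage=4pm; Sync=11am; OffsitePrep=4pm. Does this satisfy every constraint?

Yes, all constraints hold

There are 3 rooms available — holds.
Standup feeds into OffsitePrep, so it must come first — holds.
Sync has to happen before One-on-one — holds.
Sync has to happen before OffsitePrep — holds.
The Triage can't start until after the Budget — holds.
The Standup can't start until after the Budget — holds.
One-on-one has to happen before Triage — holds.
Sync feeds into Triage, so it must come first — holds.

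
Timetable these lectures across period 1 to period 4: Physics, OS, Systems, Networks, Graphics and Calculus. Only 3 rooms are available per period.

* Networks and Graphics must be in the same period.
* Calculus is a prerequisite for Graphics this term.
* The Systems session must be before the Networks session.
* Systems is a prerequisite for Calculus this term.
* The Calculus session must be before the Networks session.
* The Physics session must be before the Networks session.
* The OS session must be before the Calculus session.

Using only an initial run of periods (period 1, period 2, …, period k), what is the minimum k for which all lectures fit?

The precedence chain requires at least 3 distinct periods.
With at most 3 per period and 6 lectures, at least 2 periods are needed.
3 works (last occupied period: period 3): for example Calculus in period 2; Networks in period 3; Graphics in period 3; Physics in period 1; OS in period 1; Systems in period 1.

3 periods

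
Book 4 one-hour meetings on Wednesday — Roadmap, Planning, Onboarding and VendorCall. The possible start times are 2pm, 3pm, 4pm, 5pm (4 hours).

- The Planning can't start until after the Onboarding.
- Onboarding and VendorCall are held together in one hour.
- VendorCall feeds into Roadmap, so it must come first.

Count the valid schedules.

14

Splitting on Roadmap: it can be 3pm (3), 4pm (5), 5pm (6). Listing each branch's schedules as (Planning, Onboarding, VendorCall):
Roadmap=3pm: (3pm,2pm,2pm) (4pm,2pm,2pm) (5pm,2pm,2pm) — 3.
Roadmap=4pm: (3pm,2pm,2pm) (4pm,2pm,2pm) (4pm,3pm,3pm) (5pm,2pm,2pm) (5pm,3pm,3pm) — 5.
Roadmap=5pm: (3pm,2pm,2pm) (4pm,2pm,2pm) (4pm,3pm,3pm) (5pm,2pm,2pm) (5pm,3pm,3pm) (5pm,4pm,4pm) — 6.
Summing: 3 + 5 + 6 = 14.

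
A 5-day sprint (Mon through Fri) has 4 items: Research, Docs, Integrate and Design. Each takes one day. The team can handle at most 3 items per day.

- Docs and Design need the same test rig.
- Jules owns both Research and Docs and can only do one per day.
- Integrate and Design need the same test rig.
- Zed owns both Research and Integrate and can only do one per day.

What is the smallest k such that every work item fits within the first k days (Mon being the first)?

2 days

With at most 3 per day and 4 work items, at least 2 days are needed.
2 works (last occupied day: Tue): for example Docs in Tue, Integrate in Tue, Research in Mon, Design in Mon.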